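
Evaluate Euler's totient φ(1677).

First factor: 1677 = 3 · 13 · 43.
φ(1677) = 1677 · (1 − 1/3) · (1 − 1/13) · (1 − 1/43)
       = 1677 · 1008/1677 = 1008.

1008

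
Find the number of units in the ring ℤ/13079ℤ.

First factor: 13079 = 11 · 29 · 41.
φ(11) = 11 − 1 = 10.
φ(29) = 29 − 1 = 28.
φ(41) = 41 − 1 = 40.
Multiply: 10 · 28 · 40 = 11200.

11200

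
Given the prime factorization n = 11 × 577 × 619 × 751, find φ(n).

2669760000

φ(2950523543) = 2950523543 · (1 − 1/11) · (1 − 1/577) · (1 − 1/619) · (1 − 1/751)
       = 2950523543 · 2669760000/2950523543 = 2669760000.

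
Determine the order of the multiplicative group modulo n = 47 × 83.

φ(47) = 47 − 1 = 46.
φ(83) = 83 − 1 = 82.
Since φ is multiplicative, φ(3901) = 46 · 82 = 3772.

3772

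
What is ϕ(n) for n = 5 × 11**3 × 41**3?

φ(5) = 5 − 1 = 4.
φ(11^3) = 11^2·(11−1) = 121·10 = 1210.
φ(41^3) = 41^2·(41−1) = 1681·40 = 67240.
Since φ is multiplicative, φ(458669255) = 4 · 1210 · 67240 = 325441600.

325441600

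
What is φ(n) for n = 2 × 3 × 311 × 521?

322400

φ(2) = 2 − 1 = 1.
φ(3) = 3 − 1 = 2.
φ(311) = 311 − 1 = 310.
φ(521) = 521 − 1 = 520.
Since φ is multiplicative, φ(972186) = 1 · 2 · 310 · 520 = 322400.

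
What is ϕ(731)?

672

Prime factorization: 731 = 17 · 43.
φ(17) = 17 − 1 = 16.
φ(43) = 43 − 1 = 42.
Multiply: 16 · 42 = 672.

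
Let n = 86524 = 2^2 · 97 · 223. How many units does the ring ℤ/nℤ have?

φ(2^2) = 2^1·(2−1) = 2·1 = 2.
φ(97) = 97 − 1 = 96.
φ(223) = 223 − 1 = 222.
Multiply: 2 · 96 · 222 = 42624.

42624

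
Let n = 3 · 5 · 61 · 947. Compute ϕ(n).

454080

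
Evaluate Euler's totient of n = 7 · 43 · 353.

φ(7) = 7 − 1 = 6.
φ(43) = 43 − 1 = 42.
φ(353) = 353 − 1 = 352.
Multiply: 6 · 42 · 352 = 88704.

88704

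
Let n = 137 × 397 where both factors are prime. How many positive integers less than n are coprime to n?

53856

φ(n) = (p − 1)(q − 1) = (137−1)(397−1) = 136·396 = 53856.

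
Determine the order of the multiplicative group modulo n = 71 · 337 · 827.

φ(19787629) = 19787629 · (1 − 1/71) · (1 − 1/337) · (1 − 1/827)
       = 19787629 · 19427520/19787629 = 19427520.

19427520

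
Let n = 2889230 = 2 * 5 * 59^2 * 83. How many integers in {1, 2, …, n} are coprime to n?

φ(2889230) = 2889230 · (1 − 1/2) · (1 − 1/5) · (1 − 1/59) · (1 − 1/83)
       = 2889230 · 19024/48970 = 1122416.

1122416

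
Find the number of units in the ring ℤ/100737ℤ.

51840

100737 = 3**3 · 7 · 13 · 41.
φ(100737) = 100737 · (1 − 1/3) · (1 − 1/7) · (1 − 1/13) · (1 − 1/41)
       = 100737 · 5760/11193 = 51840.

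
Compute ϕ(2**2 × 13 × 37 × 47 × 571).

22654080

φ(2^2) = 2^1·(2−1) = 2·1 = 2.
φ(13) = 13 − 1 = 12.
φ(37) = 37 − 1 = 36.
φ(47) = 47 − 1 = 46.
φ(571) = 571 − 1 = 570.
Since φ is multiplicative, φ(51634388) = 2 · 12 · 36 · 46 · 570 = 22654080.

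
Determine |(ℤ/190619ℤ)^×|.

Prime factorization: 190619 = 11 × 13 × 31 × 43.
φ(11) = 11 − 1 = 10.
φ(13) = 13 − 1 = 12.
φ(31) = 31 − 1 = 30.
φ(43) = 43 − 1 = 42.
Since φ is multiplicative, φ(190619) = 10 · 12 · 30 · 42 = 151200.

151200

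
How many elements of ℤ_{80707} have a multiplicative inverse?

67760

Prime factorization: 80707 = 11^2 * 23 * 29.
φ(80707) = 80707 · (1 − 1/11) · (1 − 1/23) · (1 − 1/29)
       = 80707 · 6160/7337 = 67760.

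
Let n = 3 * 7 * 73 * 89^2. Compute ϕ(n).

φ(3) = 3 − 1 = 2.
φ(7) = 7 − 1 = 6.
φ(73) = 73 − 1 = 72.
φ(89^2) = 89^1·(89−1) = 89·88 = 7832.
Since φ is multiplicative, φ(12142893) = 2 · 6 · 72 · 7832 = 6766848.

6766848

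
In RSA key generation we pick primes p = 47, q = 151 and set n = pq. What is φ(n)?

6900

φ(pq) = (p−1)(q−1) = 46 · 150 = 6900.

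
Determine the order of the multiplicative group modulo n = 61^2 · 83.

φ(308843) = 308843 · (1 − 1/61) · (1 − 1/83)
       = 308843 · 4920/5063 = 300120.

300120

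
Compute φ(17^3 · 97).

443904

φ(476561) = 476561 · (1 − 1/17) · (1 − 1/97)
       = 476561 · 1536/1649 = 443904.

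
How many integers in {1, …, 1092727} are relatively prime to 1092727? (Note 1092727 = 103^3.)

φ(103^3) = 103^3 − 103^2 = 1092727 − 10609 = 1082118.

1082118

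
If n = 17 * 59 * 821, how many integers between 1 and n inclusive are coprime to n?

φ(823463) = 823463 · (1 − 1/17) · (1 − 1/59) · (1 − 1/821)
       = 823463 · 760960/823463 = 760960.

760960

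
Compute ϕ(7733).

6480

Factor 7733: 7733 = 11 · 19 · 37.
φ(11) = 11 − 1 = 10.
φ(19) = 19 − 1 = 18.
φ(37) = 37 − 1 = 36.
φ(7733) = 10 × 18 × 36 = 6480.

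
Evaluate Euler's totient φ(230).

88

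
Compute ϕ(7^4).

φ(2401) = 2401 · (1 − 1/7)
       = 2401 · 6/7 = 2058.

2058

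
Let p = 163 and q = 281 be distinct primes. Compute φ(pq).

φ(n) = (p − 1)(q − 1) = (163−1)(281−1) = 162·280 = 45360.

45360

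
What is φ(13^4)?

26364

φ(28561) = 28561 · (1 − 1/13)
       = 28561 · 12/13 = 26364.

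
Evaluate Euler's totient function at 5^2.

20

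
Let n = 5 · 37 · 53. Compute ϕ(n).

φ(9805) = 9805 · (1 − 1/5) · (1 − 1/37) · (1 − 1/53)
       = 9805 · 7488/9805 = 7488.

7488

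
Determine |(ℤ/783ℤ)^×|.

504

Prime factorization: 783 = 3^3 × 29.
φ(783) = 783 · (1 − 1/3) · (1 − 1/29)
       = 783 · 56/87 = 504.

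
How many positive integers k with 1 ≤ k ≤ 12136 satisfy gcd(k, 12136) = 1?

Factor 12136: 12136 = 2^3 * 37 * 41.
φ(12136) = 12136 · (1 − 1/2) · (1 − 1/37) · (1 − 1/41)
       = 12136 · 1440/3034 = 5760.

5760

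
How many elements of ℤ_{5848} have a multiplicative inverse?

2688

First factor: 5848 = 2^3 · 17 · 43.
φ(5848) = 5848 · (1 − 1/2) · (1 − 1/17) · (1 − 1/43)
       = 5848 · 672/1462 = 2688.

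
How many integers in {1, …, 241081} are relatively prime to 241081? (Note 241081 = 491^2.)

φ(491^2) = 491^1·(491−1) = 491·490 = 240590.

240590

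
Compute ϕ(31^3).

28830

φ(29791) = 29791 · (1 − 1/31)
       = 29791 · 30/31 = 28830.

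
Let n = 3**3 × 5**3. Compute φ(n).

φ(3^3) = 3^3 − 3^2 = 27 − 9 = 18.
φ(5^3) = 5^3 − 5^2 = 125 − 25 = 100.
Since φ is multiplicative, φ(3375) = 18 · 100 = 1800.

1800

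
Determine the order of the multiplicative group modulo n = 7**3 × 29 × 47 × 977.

φ(7^3) = 7^3 − 7^2 = 343 − 49 = 294.
φ(29) = 29 − 1 = 28.
φ(47) = 47 − 1 = 46.
φ(977) = 977 − 1 = 976.
φ(456756293) = 294 × 28 × 46 × 976 = 369583872.

369583872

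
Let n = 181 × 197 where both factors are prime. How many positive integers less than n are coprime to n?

For distinct primes, φ(pq) = (p−1)(q−1) = 180 × 196 = 35280.

35280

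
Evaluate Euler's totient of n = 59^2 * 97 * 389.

127462656

φ(131348573) = 131348573 · (1 − 1/59) · (1 − 1/97) · (1 − 1/389)
       = 131348573 · 2160384/2226247 = 127462656.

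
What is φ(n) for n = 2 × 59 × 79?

4524

φ(9322) = 9322 · (1 − 1/2) · (1 − 1/59) · (1 − 1/79)
       = 9322 · 4524/9322 = 4524.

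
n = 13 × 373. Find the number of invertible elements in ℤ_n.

4464

φ(13) = 13 − 1 = 12.
φ(373) = 373 − 1 = 372.
Multiply: 12 · 372 = 4464.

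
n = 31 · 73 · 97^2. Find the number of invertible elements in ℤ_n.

20113920

φ(21292567) = 21292567 · (1 − 1/31) · (1 − 1/73) · (1 − 1/97)
       = 21292567 · 207360/219511 = 20113920.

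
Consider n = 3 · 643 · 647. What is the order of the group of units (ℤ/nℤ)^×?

829464

φ(1248063) = 1248063 · (1 − 1/3) · (1 − 1/643) · (1 − 1/647)
       = 1248063 · 829464/1248063 = 829464.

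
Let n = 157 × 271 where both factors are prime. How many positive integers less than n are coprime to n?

φ(157) = 157 − 1 = 156.
φ(271) = 271 − 1 = 270.
Multiply: 156 · 270 = 42120.

42120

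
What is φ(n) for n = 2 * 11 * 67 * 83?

φ(2) = 2 − 1 = 1.
φ(11) = 11 − 1 = 10.
φ(67) = 67 − 1 = 66.
φ(83) = 83 − 1 = 82.
Multiply: 1 · 10 · 66 · 82 = 54120.

54120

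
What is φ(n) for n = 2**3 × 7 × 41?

960

φ(2296) = 2296 · (1 − 1/2) · (1 − 1/7) · (1 − 1/41)
       = 2296 · 240/574 = 960.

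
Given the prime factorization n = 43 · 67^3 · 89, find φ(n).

1095028704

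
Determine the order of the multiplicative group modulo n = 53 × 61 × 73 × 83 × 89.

1621002240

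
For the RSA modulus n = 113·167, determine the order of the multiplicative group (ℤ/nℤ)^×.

φ(113) = 113 − 1 = 112.
φ(167) = 167 − 1 = 166.
φ(18871) = 112 × 166 = 18592.

18592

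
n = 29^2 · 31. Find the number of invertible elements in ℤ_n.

24360

φ(26071) = 26071 · (1 − 1/29) · (1 − 1/31)
       = 26071 · 840/899 = 24360.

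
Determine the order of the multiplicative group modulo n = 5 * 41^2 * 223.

φ(1874315) = 1874315 · (1 − 1/5) · (1 − 1/41) · (1 − 1/223)
       = 1874315 · 35520/45715 = 1456320.

1456320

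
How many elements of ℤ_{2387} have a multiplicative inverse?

1800

First factor: 2387 = 7 · 11 · 31.
φ(2387) = 2387 · (1 − 1/7) · (1 − 1/11) · (1 − 1/31)
       = 2387 · 1800/2387 = 1800.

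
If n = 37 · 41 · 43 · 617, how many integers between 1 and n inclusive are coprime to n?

φ(40247527) = 40247527 · (1 − 1/37) · (1 − 1/41) · (1 − 1/43) · (1 − 1/617)
       = 40247527 · 37255680/40247527 = 37255680.

37255680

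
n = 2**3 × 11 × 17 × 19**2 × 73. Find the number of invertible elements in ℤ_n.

φ(2^3) = 2^2·(2−1) = 4·1 = 4.
φ(11) = 11 − 1 = 10.
φ(17) = 17 − 1 = 16.
φ(19^2) = 19^1·(19−1) = 19·18 = 342.
φ(73) = 73 − 1 = 72.
Multiply: 4 · 10 · 16 · 342 · 72 = 15759360.

15759360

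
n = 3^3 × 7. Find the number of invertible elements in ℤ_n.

108

φ(189) = 189 · (1 − 1/3) · (1 − 1/7)
       = 189 · 12/21 = 108.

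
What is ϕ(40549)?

40549 = 23 × 41 × 43.
φ(23) = 23 − 1 = 22.
φ(41) = 41 − 1 = 40.
φ(43) = 43 − 1 = 42.
φ(40549) = 22 × 40 × 42 = 36960.

36960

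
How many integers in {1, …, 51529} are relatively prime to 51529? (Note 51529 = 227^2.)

φ(51529) = 51529 · (1 − 1/227)
       = 51529 · 226/227 = 51302.

51302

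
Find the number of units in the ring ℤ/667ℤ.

First factor: 667 = 23 · 29.
φ(23) = 23 − 1 = 22.
φ(29) = 29 − 1 = 28.
Multiply: 22 · 28 = 616.

616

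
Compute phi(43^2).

1806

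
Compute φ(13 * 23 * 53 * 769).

φ(12186343) = 12186343 · (1 − 1/13) · (1 − 1/23) · (1 − 1/53) · (1 − 1/769)
       = 12186343 · 10543104/12186343 = 10543104.

10543104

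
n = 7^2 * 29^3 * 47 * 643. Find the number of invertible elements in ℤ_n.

φ(36115938481) = 36115938481 · (1 − 1/7) · (1 − 1/29) · (1 − 1/47) · (1 − 1/643)
       = 36115938481 · 4961376/6134863 = 29207620512.

29207620512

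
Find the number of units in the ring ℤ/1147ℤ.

1080

Prime factorization: 1147 = 31 · 37.
φ(31) = 31 − 1 = 30.
φ(37) = 37 − 1 = 36.
Multiply: 30 · 36 = 1080.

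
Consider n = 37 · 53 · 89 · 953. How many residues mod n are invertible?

156828672

φ(166326137) = 166326137 · (1 − 1/37) · (1 − 1/53) · (1 − 1/89) · (1 − 1/953)
       = 166326137 · 156828672/166326137 = 156828672.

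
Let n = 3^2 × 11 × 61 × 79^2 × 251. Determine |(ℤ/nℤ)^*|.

5545800000

φ(9460039149) = 9460039149 · (1 − 1/3) · (1 − 1/11) · (1 − 1/61) · (1 − 1/79) · (1 − 1/251)
       = 9460039149 · 23400000/39915777 = 5545800000.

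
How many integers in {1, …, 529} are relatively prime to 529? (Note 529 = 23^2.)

φ(23^2) = 23^2 − 23^1 = 529 − 23 = 506.

506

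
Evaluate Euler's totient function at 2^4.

8

φ(16) = 16 · (1 − 1/2)
       = 16 · 1/2 = 8.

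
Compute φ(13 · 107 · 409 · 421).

φ(239514899) = 239514899 · (1 − 1/13) · (1 − 1/107) · (1 − 1/409) · (1 − 1/421)
       = 239514899 · 217969920/239514899 = 217969920.

217969920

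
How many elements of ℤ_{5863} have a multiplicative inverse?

4800

First factor: 5863 = 11 · 13 · 41.
φ(5863) = 5863 · (1 − 1/11) · (1 − 1/13) · (1 − 1/41)
       = 5863 · 4800/5863 = 4800.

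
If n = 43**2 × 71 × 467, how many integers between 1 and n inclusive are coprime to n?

φ(43^2) = 43^2 − 43^1 = 1849 − 43 = 1806.
φ(71) = 71 − 1 = 70.
φ(467) = 467 − 1 = 466.
Since φ is multiplicative, φ(61307293) = 1806 · 70 · 466 = 58911720.

58911720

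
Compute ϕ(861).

Factor 861: 861 = 3 · 7 · 41.
φ(3) = 3 − 1 = 2.
φ(7) = 7 − 1 = 6.
φ(41) = 41 − 1 = 40.
φ(861) = 2 × 6 × 40 = 480.

480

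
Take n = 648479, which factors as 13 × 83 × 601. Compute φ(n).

590400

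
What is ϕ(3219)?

First factor: 3219 = 3 · 29 · 37.
φ(3219) = 3219 · (1 − 1/3) · (1 − 1/29) · (1 − 1/37)
       = 3219 · 2016/3219 = 2016.

2016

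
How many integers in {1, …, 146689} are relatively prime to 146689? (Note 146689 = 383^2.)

φ(383^2) = 383^1·(383−1) = 383·382 = 146306.

146306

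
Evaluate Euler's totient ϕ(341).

300

First factor: 341 = 11 × 31.
φ(341) = 341 · (1 − 1/11) · (1 − 1/31)
       = 341 · 300/341 = 300.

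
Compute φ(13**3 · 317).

640848

φ(696449) = 696449 · (1 − 1/13) · (1 − 1/317)
       = 696449 · 3792/4121 = 640848.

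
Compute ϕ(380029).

316800

Prime factorization: 380029 = 13 * 23 * 31 * 41.
φ(380029) = 380029 · (1 − 1/13) · (1 − 1/23) · (1 − 1/31) · (1 − 1/41)
       = 380029 · 316800/380029 = 316800.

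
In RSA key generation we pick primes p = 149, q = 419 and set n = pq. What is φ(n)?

φ(62431) = 62431 · (1 − 1/149) · (1 − 1/419)
       = 62431 · 61864/62431 = 61864.

61864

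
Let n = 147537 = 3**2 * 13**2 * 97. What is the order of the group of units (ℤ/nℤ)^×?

φ(3^2) = 3^2 − 3^1 = 9 − 3 = 6.
φ(13^2) = 13^1·(13−1) = 13·12 = 156.
φ(97) = 97 − 1 = 96.
Multiply: 6 · 156 · 96 = 89856.

89856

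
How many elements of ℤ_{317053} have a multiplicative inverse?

Factor 317053: 317053 = 11 * 19 * 37 * 41.
φ(317053) = 317053 · (1 − 1/11) · (1 − 1/19) · (1 − 1/37) · (1 − 1/41)
       = 317053 · 259200/317053 = 259200.

259200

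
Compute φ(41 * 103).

4080

φ(41) = 41 − 1 = 40.
φ(103) = 103 − 1 = 102.
Since φ is multiplicative, φ(4223) = 40 · 102 = 4080.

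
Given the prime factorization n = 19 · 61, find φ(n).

1080

φ(1159) = 1159 · (1 − 1/19) · (1 − 1/61)
       = 1159 · 1080/1159 = 1080.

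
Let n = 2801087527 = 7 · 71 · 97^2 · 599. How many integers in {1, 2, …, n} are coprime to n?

φ(7) = 7 − 1 = 6.
φ(71) = 71 − 1 = 70.
φ(97^2) = 97^2 − 97^1 = 9409 − 97 = 9312.
φ(599) = 599 − 1 = 598.
φ(2801087527) = 6 × 70 × 9312 × 598 = 2338801920.

2338801920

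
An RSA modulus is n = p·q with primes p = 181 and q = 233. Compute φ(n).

For distinct primes, φ(pq) = (p−1)(q−1) = 180 × 232 = 41760.

41760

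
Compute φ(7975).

Factor 7975: 7975 = 5^2 * 11 * 29.
φ(7975) = 7975 · (1 − 1/5) · (1 − 1/11) · (1 − 1/29)
       = 7975 · 1120/1595 = 5600.

5600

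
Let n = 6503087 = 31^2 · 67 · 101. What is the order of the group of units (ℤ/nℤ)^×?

φ(6503087) = 6503087 · (1 − 1/31) · (1 − 1/67) · (1 − 1/101)
       = 6503087 · 198000/209777 = 6138000.

6138000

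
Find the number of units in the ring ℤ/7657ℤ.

6480

7657 = 13 * 19 * 31.
φ(7657) = 7657 · (1 − 1/13) · (1 − 1/19) · (1 − 1/31)
       = 7657 · 6480/7657 = 6480.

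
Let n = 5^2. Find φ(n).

φ(25) = 25 · (1 − 1/5)
       = 25 · 4/5 = 20.

20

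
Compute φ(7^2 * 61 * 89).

φ(266021) = 266021 · (1 − 1/7) · (1 − 1/61) · (1 − 1/89)
       = 266021 · 31680/38003 = 221760.

221760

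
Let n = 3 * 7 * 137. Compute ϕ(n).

1632

φ(3) = 3 − 1 = 2.
φ(7) = 7 − 1 = 6.
φ(137) = 137 − 1 = 136.
Multiply: 2 · 6 · 136 = 1632.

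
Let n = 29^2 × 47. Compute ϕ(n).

φ(29^2) = 29^2 − 29^1 = 841 − 29 = 812.
φ(47) = 47 − 1 = 46.
Since φ is multiplicative, φ(39527) = 812 · 46 = 37352.

37352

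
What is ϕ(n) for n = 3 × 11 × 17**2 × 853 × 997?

φ(8110655817) = 8110655817 · (1 − 1/3) · (1 − 1/11) · (1 − 1/17) · (1 − 1/853) · (1 − 1/997)
       = 8110655817 · 271549440/477097401 = 4616340480.

4616340480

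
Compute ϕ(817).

756

Prime factorization: 817 = 19 * 43.
φ(817) = 817 · (1 − 1/19) · (1 − 1/43)
       = 817 · 756/817 = 756.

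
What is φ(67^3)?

296274

φ(300763) = 300763 · (1 − 1/67)
       = 300763 · 66/67 = 296274.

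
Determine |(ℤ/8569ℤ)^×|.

7200

Factor 8569: 8569 = 11 · 19 · 41.
φ(11) = 11 − 1 = 10.
φ(19) = 19 − 1 = 18.
φ(41) = 41 − 1 = 40.
φ(8569) = 10 × 18 × 40 = 7200.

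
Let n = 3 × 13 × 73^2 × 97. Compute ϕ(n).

φ(3) = 3 − 1 = 2.
φ(13) = 13 − 1 = 12.
φ(73^2) = 73^2 − 73^1 = 5329 − 73 = 5256.
φ(97) = 97 − 1 = 96.
φ(20159607) = 2 × 12 × 5256 × 96 = 12109824.

12109824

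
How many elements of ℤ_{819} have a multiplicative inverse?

819 = 3^2 · 7 · 13.
φ(819) = 819 · (1 − 1/3) · (1 − 1/7) · (1 − 1/13)
       = 819 · 144/273 = 432.

432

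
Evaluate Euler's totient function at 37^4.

φ(37^4) = 37^4 − 37^3 = 1874161 − 50653 = 1823508.

1823508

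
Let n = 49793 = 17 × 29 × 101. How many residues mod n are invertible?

φ(49793) = 49793 · (1 − 1/17) · (1 − 1/29) · (1 − 1/101)
       = 49793 · 44800/49793 = 44800.

44800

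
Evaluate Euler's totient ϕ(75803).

Factor 75803: 75803 = 7^3 × 13 × 17.
φ(7^3) = 7^3 − 7^2 = 343 − 49 = 294.
φ(13) = 13 − 1 = 12.
φ(17) = 17 − 1 = 16.
φ(75803) = 294 × 12 × 16 = 56448.

56448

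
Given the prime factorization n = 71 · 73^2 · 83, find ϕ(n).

30169440

φ(31403797) = 31403797 · (1 − 1/71) · (1 − 1/73) · (1 − 1/83)
       = 31403797 · 413280/430189 = 30169440.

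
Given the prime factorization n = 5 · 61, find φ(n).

φ(5) = 5 − 1 = 4.
φ(61) = 61 − 1 = 60.
Multiply: 4 · 60 = 240.

240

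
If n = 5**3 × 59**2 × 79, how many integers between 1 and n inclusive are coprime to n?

26691600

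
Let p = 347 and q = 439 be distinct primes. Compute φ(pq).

φ(pq) = (p−1)(q−1) = 346 · 438 = 151548.

151548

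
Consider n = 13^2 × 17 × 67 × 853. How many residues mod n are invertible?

140355072

φ(164194823) = 164194823 · (1 − 1/13) · (1 − 1/17) · (1 − 1/67) · (1 − 1/853)
       = 164194823 · 10796544/12630371 = 140355072.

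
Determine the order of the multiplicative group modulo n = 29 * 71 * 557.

1089760

φ(29) = 29 − 1 = 28.
φ(71) = 71 − 1 = 70.
φ(557) = 557 − 1 = 556.
φ(1146863) = 28 × 70 × 556 = 1089760.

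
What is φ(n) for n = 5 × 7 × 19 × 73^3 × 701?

116027251200

φ(5) = 5 − 1 = 4.
φ(7) = 7 − 1 = 6.
φ(19) = 19 − 1 = 18.
φ(73^3) = 73^3 − 73^2 = 389017 − 5329 = 383688.
φ(701) = 701 − 1 = 700.
Since φ is multiplicative, φ(181346109805) = 4 · 6 · 18 · 383688 · 700 = 116027251200.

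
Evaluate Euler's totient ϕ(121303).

Factor 121303: 121303 = 7 · 13 · 31 · 43.
φ(7) = 7 − 1 = 6.
φ(13) = 13 − 1 = 12.
φ(31) = 31 − 1 = 30.
φ(43) = 43 − 1 = 42.
φ(121303) = 6 × 12 × 30 × 42 = 90720.

90720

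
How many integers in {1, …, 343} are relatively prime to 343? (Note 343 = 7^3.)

294

φ(7^3) = 7^3 − 7^2 = 343 − 49 = 294.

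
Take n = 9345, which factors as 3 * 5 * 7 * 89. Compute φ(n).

4224

φ(9345) = 9345 · (1 − 1/3) · (1 − 1/5) · (1 − 1/7) · (1 − 1/89)
       = 9345 · 4224/9345 = 4224.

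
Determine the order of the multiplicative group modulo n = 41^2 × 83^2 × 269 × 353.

1052963338240

φ(41^2) = 41^2 − 41^1 = 1681 − 41 = 1640.
φ(83^2) = 83^2 − 83^1 = 6889 − 83 = 6806.
φ(269) = 269 − 1 = 268.
φ(353) = 353 − 1 = 352.
Since φ is multiplicative, φ(1099640897413) = 1640 · 6806 · 268 · 352 = 1052963338240.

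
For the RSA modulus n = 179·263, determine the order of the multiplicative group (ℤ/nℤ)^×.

46636

φ(n) = (p − 1)(q − 1) = (179−1)(263−1) = 178·262 = 46636.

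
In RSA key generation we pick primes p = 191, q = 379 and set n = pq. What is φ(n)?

71820

φ(n) = (p − 1)(q − 1) = (191−1)(379−1) = 190·378 = 71820.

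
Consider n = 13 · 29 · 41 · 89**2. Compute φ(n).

φ(13) = 13 − 1 = 12.
φ(29) = 29 − 1 = 28.
φ(41) = 41 − 1 = 40.
φ(89^2) = 89^2 − 89^1 = 7921 − 89 = 7832.
Multiply: 12 · 28 · 40 · 7832 = 105262080.

105262080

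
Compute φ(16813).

14784

First factor: 16813 = 17 · 23 · 43.
φ(16813) = 16813 · (1 − 1/17) · (1 − 1/23) · (1 − 1/43)
       = 16813 · 14784/16813 = 14784.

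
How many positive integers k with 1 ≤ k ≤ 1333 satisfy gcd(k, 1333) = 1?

1260

First factor: 1333 = 31 × 43.
φ(31) = 31 − 1 = 30.
φ(43) = 43 − 1 = 42.
φ(1333) = 30 × 42 = 1260.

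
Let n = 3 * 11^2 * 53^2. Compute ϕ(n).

606320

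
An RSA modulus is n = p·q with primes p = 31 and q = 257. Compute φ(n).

7680

φ(n) = (p − 1)(q − 1) = (31−1)(257−1) = 30·256 = 7680.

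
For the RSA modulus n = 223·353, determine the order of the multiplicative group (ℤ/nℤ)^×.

φ(n) = (p − 1)(q − 1) = (223−1)(353−1) = 222·352 = 78144.

78144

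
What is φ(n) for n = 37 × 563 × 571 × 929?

10701918720

φ(11049991429) = 11049991429 · (1 − 1/37) · (1 − 1/563) · (1 − 1/571) · (1 − 1/929)
       = 11049991429 · 10701918720/11049991429 = 10701918720.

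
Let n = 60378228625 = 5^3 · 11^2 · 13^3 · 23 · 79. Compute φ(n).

φ(5^3) = 5^2·(5−1) = 25·4 = 100.
φ(11^2) = 11^2 − 11^1 = 121 − 11 = 110.
φ(13^3) = 13^3 − 13^2 = 2197 − 169 = 2028.
φ(23) = 23 − 1 = 22.
φ(79) = 79 − 1 = 78.
Since φ is multiplicative, φ(60378228625) = 100 · 110 · 2028 · 22 · 78 = 38280528000.

38280528000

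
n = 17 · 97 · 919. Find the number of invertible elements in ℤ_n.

φ(1515431) = 1515431 · (1 − 1/17) · (1 − 1/97) · (1 − 1/919)
       = 1515431 · 1410048/1515431 = 1410048.

1410048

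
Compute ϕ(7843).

6600

First factor: 7843 = 11 * 23 * 31.
φ(11) = 11 − 1 = 10.
φ(23) = 23 − 1 = 22.
φ(31) = 31 − 1 = 30.
Since φ is multiplicative, φ(7843) = 10 · 22 · 30 = 6600.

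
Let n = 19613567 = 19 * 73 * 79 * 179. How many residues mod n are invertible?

17993664

φ(19) = 19 − 1 = 18.
φ(73) = 73 − 1 = 72.
φ(79) = 79 − 1 = 78.
φ(179) = 179 − 1 = 178.
Since φ is multiplicative, φ(19613567) = 18 · 72 · 78 · 178 = 17993664.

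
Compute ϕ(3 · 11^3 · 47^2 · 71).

366242800

φ(626258127) = 626258127 · (1 − 1/3) · (1 − 1/11) · (1 − 1/47) · (1 − 1/71)
       = 626258127 · 64400/110121 = 366242800.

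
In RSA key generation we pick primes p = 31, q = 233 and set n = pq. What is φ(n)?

6960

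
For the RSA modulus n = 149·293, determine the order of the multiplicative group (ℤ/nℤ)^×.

For distinct primes, φ(pq) = (p−1)(q−1) = 148 × 292 = 43216.

43216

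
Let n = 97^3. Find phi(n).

903264

φ(912673) = 912673 · (1 − 1/97)
       = 912673 · 96/97 = 903264.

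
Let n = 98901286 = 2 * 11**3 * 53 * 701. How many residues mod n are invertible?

44044000

φ(2) = 2 − 1 = 1.
φ(11^3) = 11^3 − 11^2 = 1331 − 121 = 1210.
φ(53) = 53 − 1 = 52.
φ(701) = 701 − 1 = 700.
Since φ is multiplicative, φ(98901286) = 1 · 1210 · 52 · 700 = 44044000.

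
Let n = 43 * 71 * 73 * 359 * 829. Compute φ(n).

φ(43) = 43 − 1 = 42.
φ(71) = 71 − 1 = 70.
φ(73) = 73 − 1 = 72.
φ(359) = 359 − 1 = 358.
φ(829) = 829 − 1 = 828.
Multiply: 42 · 70 · 72 · 358 · 828 = 62747032320.

62747032320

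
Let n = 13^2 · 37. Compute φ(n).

φ(6253) = 6253 · (1 − 1/13) · (1 − 1/37)
       = 6253 · 432/481 = 5616.

5616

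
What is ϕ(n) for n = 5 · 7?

φ(5) = 5 − 1 = 4.
φ(7) = 7 − 1 = 6.
φ(35) = 4 × 6 = 24.

24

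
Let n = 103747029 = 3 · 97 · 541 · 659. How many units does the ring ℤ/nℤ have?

φ(3) = 3 − 1 = 2.
φ(97) = 97 − 1 = 96.
φ(541) = 541 − 1 = 540.
φ(659) = 659 − 1 = 658.
Multiply: 2 · 96 · 540 · 658 = 68221440.

68221440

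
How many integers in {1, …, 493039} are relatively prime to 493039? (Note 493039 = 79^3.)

486798

φ(493039) = 493039 · (1 − 1/79)
       = 493039 · 78/79 = 486798.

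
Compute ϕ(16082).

Factor 16082: 16082 = 2 · 11 · 17 · 43.
φ(2) = 2 − 1 = 1.
φ(11) = 11 − 1 = 10.
φ(17) = 17 − 1 = 16.
φ(43) = 43 − 1 = 42.
Since φ is multiplicative, φ(16082) = 1 · 10 · 16 · 42 = 6720.

6720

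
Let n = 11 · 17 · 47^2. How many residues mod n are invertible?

φ(11) = 11 − 1 = 10.
φ(17) = 17 − 1 = 16.
φ(47^2) = 47^2 − 47^1 = 2209 − 47 = 2162.
Multiply: 10 · 16 · 2162 = 345920.

345920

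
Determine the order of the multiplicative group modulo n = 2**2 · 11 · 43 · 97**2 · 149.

φ(2^2) = 2^1·(2−1) = 2·1 = 2.
φ(11) = 11 − 1 = 10.
φ(43) = 43 − 1 = 42.
φ(97^2) = 97^1·(97−1) = 97·96 = 9312.
φ(149) = 149 − 1 = 148.
φ(2652472372) = 2 × 10 × 42 × 9312 × 148 = 1157667840.

1157667840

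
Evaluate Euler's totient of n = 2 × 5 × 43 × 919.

154224

φ(395170) = 395170 · (1 − 1/2) · (1 − 1/5) · (1 − 1/43) · (1 − 1/919)
       = 395170 · 154224/395170 = 154224.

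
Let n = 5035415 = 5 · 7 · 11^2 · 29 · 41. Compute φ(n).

φ(5) = 5 − 1 = 4.
φ(7) = 7 − 1 = 6.
φ(11^2) = 11^2 − 11^1 = 121 − 11 = 110.
φ(29) = 29 − 1 = 28.
φ(41) = 41 − 1 = 40.
Multiply: 4 · 6 · 110 · 28 · 40 = 2956800.

2956800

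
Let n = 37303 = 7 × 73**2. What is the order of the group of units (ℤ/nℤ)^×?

φ(7) = 7 − 1 = 6.
φ(73^2) = 73^1·(73−1) = 73·72 = 5256.
Since φ is multiplicative, φ(37303) = 6 · 5256 = 31536.

31536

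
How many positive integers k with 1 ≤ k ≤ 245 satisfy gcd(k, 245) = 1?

168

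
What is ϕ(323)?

Factor 323: 323 = 17 · 19.
φ(17) = 17 − 1 = 16.
φ(19) = 19 − 1 = 18.
Multiply: 16 · 18 = 288.

288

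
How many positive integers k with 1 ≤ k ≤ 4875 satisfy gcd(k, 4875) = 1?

4875 = 3 · 5^3 · 13.
φ(3) = 3 − 1 = 2.
φ(5^3) = 5^3 − 5^2 = 125 − 25 = 100.
φ(13) = 13 − 1 = 12.
Since φ is multiplicative, φ(4875) = 2 · 100 · 12 = 2400.

2400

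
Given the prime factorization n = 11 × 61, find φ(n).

φ(671) = 671 · (1 − 1/11) · (1 − 1/61)
       = 671 · 600/671 = 600.

600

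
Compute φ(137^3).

φ(137^3) = 137^2·(137−1) = 18769·136 = 2552584.

2552584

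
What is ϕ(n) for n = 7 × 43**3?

φ(7) = 7 − 1 = 6.
φ(43^3) = 43^3 − 43^2 = 79507 − 1849 = 77658.
φ(556549) = 6 × 77658 = 465948.

465948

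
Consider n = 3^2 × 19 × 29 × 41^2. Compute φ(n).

φ(3^2) = 3^1·(3−1) = 3·2 = 6.
φ(19) = 19 − 1 = 18.
φ(29) = 29 − 1 = 28.
φ(41^2) = 41^2 − 41^1 = 1681 − 41 = 1640.
φ(8336079) = 6 × 18 × 28 × 1640 = 4959360.

4959360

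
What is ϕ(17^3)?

4624

φ(4913) = 4913 · (1 − 1/17)
       = 4913 · 16/17 = 4624.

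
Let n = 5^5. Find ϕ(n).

φ(3125) = 3125 · (1 − 1/5)
       = 3125 · 4/5 = 2500.

2500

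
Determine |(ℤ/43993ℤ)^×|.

40320

43993 = 29 · 37 · 41.
φ(43993) = 43993 · (1 − 1/29) · (1 − 1/37) · (1 − 1/41)
       = 43993 · 40320/43993 = 40320.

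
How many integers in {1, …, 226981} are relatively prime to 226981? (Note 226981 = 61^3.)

φ(226981) = 226981 · (1 − 1/61)
       = 226981 · 60/61 = 223260.

223260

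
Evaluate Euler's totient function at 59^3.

201898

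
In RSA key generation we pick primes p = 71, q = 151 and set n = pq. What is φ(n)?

For distinct primes, φ(pq) = (p−1)(q−1) = 70 × 150 = 10500.

10500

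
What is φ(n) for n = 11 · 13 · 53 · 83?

φ(629057) = 629057 · (1 − 1/11) · (1 − 1/13) · (1 − 1/53) · (1 − 1/83)
       = 629057 · 511680/629057 = 511680.

511680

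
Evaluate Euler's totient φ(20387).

18144

Prime factorization: 20387 = 19 · 29 · 37.
φ(19) = 19 − 1 = 18.
φ(29) = 29 − 1 = 28.
φ(37) = 37 − 1 = 36.
Multiply: 18 · 28 · 36 = 18144.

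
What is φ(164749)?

133056

Prime factorization: 164749 = 13 × 19 × 23 × 29.
φ(13) = 13 − 1 = 12.
φ(19) = 19 − 1 = 18.
φ(23) = 23 − 1 = 22.
φ(29) = 29 − 1 = 28.
Multiply: 12 · 18 · 22 · 28 = 133056.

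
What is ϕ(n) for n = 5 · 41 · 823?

131520

φ(168715) = 168715 · (1 − 1/5) · (1 − 1/41) · (1 − 1/823)
       = 168715 · 131520/168715 = 131520.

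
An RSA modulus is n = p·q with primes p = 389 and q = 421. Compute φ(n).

162960

φ(n) = (p − 1)(q − 1) = (389−1)(421−1) = 388·420 = 162960.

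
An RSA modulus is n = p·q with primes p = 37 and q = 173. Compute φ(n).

φ(6401) = 6401 · (1 − 1/37) · (1 − 1/173)
       = 6401 · 6192/6401 = 6192.

6192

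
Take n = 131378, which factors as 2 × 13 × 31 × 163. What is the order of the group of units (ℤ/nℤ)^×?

φ(2) = 2 − 1 = 1.
φ(13) = 13 − 1 = 12.
φ(31) = 31 − 1 = 30.
φ(163) = 163 − 1 = 162.
Multiply: 1 · 12 · 30 · 162 = 58320.

58320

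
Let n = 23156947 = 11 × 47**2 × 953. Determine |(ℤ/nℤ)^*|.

20582240

φ(11) = 11 − 1 = 10.
φ(47^2) = 47^1·(47−1) = 47·46 = 2162.
φ(953) = 953 − 1 = 952.
Since φ is multiplicative, φ(23156947) = 10 · 2162 · 952 = 20582240.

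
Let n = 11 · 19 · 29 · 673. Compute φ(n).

φ(11) = 11 − 1 = 10.
φ(19) = 19 − 1 = 18.
φ(29) = 29 − 1 = 28.
φ(673) = 673 − 1 = 672.
Since φ is multiplicative, φ(4079053) = 10 · 18 · 28 · 672 = 3386880.

3386880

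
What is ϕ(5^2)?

20

φ(5^2) = 5^2 − 5^1 = 25 − 5 = 20.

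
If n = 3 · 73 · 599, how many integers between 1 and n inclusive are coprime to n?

86112

φ(131181) = 131181 · (1 − 1/3) · (1 − 1/73) · (1 − 1/599)
       = 131181 · 86112/131181 = 86112.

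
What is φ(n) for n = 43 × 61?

φ(43) = 43 − 1 = 42.
φ(61) = 61 − 1 = 60.
Since φ is multiplicative, φ(2623) = 42 · 60 = 2520.

2520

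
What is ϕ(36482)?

16128

First factor: 36482 = 2 × 17 × 29 × 37.
φ(36482) = 36482 · (1 − 1/2) · (1 − 1/17) · (1 − 1/29) · (1 − 1/37)
       = 36482 · 16128/36482 = 16128.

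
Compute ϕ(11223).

7056

First factor: 11223 = 3^2 × 29 × 43.
φ(11223) = 11223 · (1 − 1/3) · (1 − 1/29) · (1 − 1/43)
       = 11223 · 2352/3741 = 7056.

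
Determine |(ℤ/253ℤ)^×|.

253 = 11 · 23.
φ(11) = 11 − 1 = 10.
φ(23) = 23 − 1 = 22.
Multiply: 10 · 22 = 220.

220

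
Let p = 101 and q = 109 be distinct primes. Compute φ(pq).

φ(pq) = (p−1)(q−1) = 100 · 108 = 10800.

10800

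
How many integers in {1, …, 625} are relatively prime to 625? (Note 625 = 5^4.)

φ(625) = 625 · (1 − 1/5)
       = 625 · 4/5 = 500.

500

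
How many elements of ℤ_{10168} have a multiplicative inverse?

Factor 10168: 10168 = 2^3 × 31 × 41.
φ(2^3) = 2^3 − 2^2 = 8 − 4 = 4.
φ(31) = 31 − 1 = 30.
φ(41) = 41 − 1 = 40.
Since φ is multiplicative, φ(10168) = 4 · 30 · 40 = 4800.

4800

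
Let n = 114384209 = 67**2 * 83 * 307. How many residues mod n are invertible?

φ(114384209) = 114384209 · (1 − 1/67) · (1 − 1/83) · (1 − 1/307)
       = 114384209 · 1656072/1707227 = 110956824.

110956824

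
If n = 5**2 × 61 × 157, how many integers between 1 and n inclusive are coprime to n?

187200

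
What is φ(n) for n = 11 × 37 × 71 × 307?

φ(8871379) = 8871379 · (1 − 1/11) · (1 − 1/37) · (1 − 1/71) · (1 − 1/307)
       = 8871379 · 7711200/8871379 = 7711200.

7711200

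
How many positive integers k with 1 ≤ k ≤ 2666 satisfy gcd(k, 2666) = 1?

1260

Factor 2666: 2666 = 2 * 31 * 43.
φ(2) = 2 − 1 = 1.
φ(31) = 31 − 1 = 30.
φ(43) = 43 − 1 = 42.
Multiply: 1 · 30 · 42 = 1260.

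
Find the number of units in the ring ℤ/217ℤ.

180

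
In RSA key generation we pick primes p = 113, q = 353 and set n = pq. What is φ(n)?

φ(113) = 113 − 1 = 112.
φ(353) = 353 − 1 = 352.
Multiply: 112 · 352 = 39424.

39424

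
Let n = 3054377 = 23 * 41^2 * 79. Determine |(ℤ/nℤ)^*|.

2814240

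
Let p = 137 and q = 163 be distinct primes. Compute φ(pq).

φ(22331) = 22331 · (1 − 1/137) · (1 − 1/163)
       = 22331 · 22032/22331 = 22032.

22032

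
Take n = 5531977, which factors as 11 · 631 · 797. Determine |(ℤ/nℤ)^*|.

5014800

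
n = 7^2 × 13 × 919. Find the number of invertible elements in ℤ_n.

462672

φ(7^2) = 7^2 − 7^1 = 49 − 7 = 42.
φ(13) = 13 − 1 = 12.
φ(919) = 919 − 1 = 918.
Since φ is multiplicative, φ(585403) = 42 · 12 · 918 = 462672.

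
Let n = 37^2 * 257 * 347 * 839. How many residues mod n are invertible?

98869948416

φ(102430196789) = 102430196789 · (1 − 1/37) · (1 − 1/257) · (1 − 1/347) · (1 − 1/839)
       = 102430196789 · 2672160768/2768383697 = 98869948416.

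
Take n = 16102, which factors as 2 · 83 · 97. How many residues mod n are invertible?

φ(16102) = 16102 · (1 − 1/2) · (1 − 1/83) · (1 − 1/97)
       = 16102 · 7872/16102 = 7872.

7872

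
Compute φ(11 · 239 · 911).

φ(2395019) = 2395019 · (1 − 1/11) · (1 − 1/239) · (1 − 1/911)
       = 2395019 · 2165800/2395019 = 2165800.

2165800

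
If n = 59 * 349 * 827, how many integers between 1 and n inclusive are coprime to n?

φ(17028757) = 17028757 · (1 − 1/59) · (1 − 1/349) · (1 − 1/827)
       = 17028757 · 16671984/17028757 = 16671984.

16671984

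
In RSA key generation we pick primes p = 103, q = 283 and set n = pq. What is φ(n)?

28764

For distinct primes, φ(pq) = (p−1)(q−1) = 102 × 282 = 28764.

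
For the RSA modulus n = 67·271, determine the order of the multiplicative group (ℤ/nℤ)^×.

φ(67) = 67 − 1 = 66.
φ(271) = 271 − 1 = 270.
Since φ is multiplicative, φ(18157) = 66 · 270 = 17820.

17820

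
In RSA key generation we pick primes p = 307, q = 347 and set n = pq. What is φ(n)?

105876

φ(n) = (p − 1)(q − 1) = (307−1)(347−1) = 306·346 = 105876.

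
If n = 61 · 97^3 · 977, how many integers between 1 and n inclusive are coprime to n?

φ(61) = 61 − 1 = 60.
φ(97^3) = 97^2·(97−1) = 9409·96 = 903264.
φ(977) = 977 − 1 = 976.
Multiply: 60 · 903264 · 976 = 52895139840.

52895139840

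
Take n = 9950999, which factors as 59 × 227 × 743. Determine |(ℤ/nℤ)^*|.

9726136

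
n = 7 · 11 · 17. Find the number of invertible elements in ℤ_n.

960

φ(1309) = 1309 · (1 − 1/7) · (1 − 1/11) · (1 − 1/17)
       = 1309 · 960/1309 = 960.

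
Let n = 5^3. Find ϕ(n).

100

φ(5^3) = 5^2·(5−1) = 25·4 = 100.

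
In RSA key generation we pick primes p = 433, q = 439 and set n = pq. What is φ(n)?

189216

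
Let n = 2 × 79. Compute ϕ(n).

78

φ(2) = 2 − 1 = 1.
φ(79) = 79 − 1 = 78.
Since φ is multiplicative, φ(158) = 1 · 78 = 78.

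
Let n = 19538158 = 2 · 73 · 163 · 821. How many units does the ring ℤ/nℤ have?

φ(2) = 2 − 1 = 1.
φ(73) = 73 − 1 = 72.
φ(163) = 163 − 1 = 162.
φ(821) = 821 − 1 = 820.
Multiply: 1 · 72 · 162 · 820 = 9564480.

9564480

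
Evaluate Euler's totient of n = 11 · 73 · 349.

250560

φ(11) = 11 − 1 = 10.
φ(73) = 73 − 1 = 72.
φ(349) = 349 − 1 = 348.
Multiply: 10 · 72 · 348 = 250560.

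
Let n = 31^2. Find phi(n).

φ(961) = 961 · (1 − 1/31)
       = 961 · 30/31 = 930.

930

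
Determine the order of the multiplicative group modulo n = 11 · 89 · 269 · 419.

φ(110344069) = 110344069 · (1 − 1/11) · (1 − 1/89) · (1 − 1/269) · (1 − 1/419)
       = 110344069 · 98581120/110344069 = 98581120.

98581120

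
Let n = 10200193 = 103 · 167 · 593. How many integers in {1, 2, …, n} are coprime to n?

φ(10200193) = 10200193 · (1 − 1/103) · (1 − 1/167) · (1 − 1/593)
       = 10200193 · 10023744/10200193 = 10023744.

10023744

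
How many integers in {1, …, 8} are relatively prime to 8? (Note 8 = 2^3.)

4

φ(8) = 8 · (1 − 1/2)
       = 8 · 1/2 = 4.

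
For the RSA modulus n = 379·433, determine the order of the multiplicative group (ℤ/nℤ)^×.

φ(n) = (p − 1)(q − 1) = (379−1)(433−1) = 378·432 = 163296.

163296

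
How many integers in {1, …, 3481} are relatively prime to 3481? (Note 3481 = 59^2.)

3422

φ(3481) = 3481 · (1 − 1/59)
       = 3481 · 58/59 = 3422.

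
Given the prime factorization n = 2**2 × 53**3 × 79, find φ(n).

22786608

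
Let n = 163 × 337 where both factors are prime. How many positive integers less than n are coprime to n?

φ(54931) = 54931 · (1 − 1/163) · (1 − 1/337)
       = 54931 · 54432/54931 = 54432.

54432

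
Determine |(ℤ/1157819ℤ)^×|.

973440

Prime factorization: 1157819 = 13**3 · 17 · 31.
φ(13^3) = 13^3 − 13^2 = 2197 − 169 = 2028.
φ(17) = 17 − 1 = 16.
φ(31) = 31 − 1 = 30.
φ(1157819) = 2028 × 16 × 30 = 973440.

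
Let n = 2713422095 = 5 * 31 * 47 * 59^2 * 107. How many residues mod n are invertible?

2002280640

φ(2713422095) = 2713422095 · (1 − 1/5) · (1 − 1/31) · (1 − 1/47) · (1 − 1/59) · (1 − 1/107)
       = 2713422095 · 33936960/45990205 = 2002280640.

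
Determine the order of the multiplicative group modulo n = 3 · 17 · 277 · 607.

5352192

φ(8575089) = 8575089 · (1 − 1/3) · (1 − 1/17) · (1 − 1/277) · (1 − 1/607)
       = 8575089 · 5352192/8575089 = 5352192.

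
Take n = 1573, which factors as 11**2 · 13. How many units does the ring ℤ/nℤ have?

1320

φ(11^2) = 11^1·(11−1) = 11·10 = 110.
φ(13) = 13 − 1 = 12.
Multiply: 110 · 12 = 1320.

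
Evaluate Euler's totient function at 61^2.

3660

φ(61^2) = 61^2 − 61^1 = 3721 − 61 = 3660.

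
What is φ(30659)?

Prime factorization: 30659 = 23 · 31 · 43.
φ(23) = 23 − 1 = 22.
φ(31) = 31 − 1 = 30.
φ(43) = 43 − 1 = 42.
Multiply: 22 · 30 · 42 = 27720.

27720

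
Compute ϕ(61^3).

223260

φ(61^3) = 61^2·(61−1) = 3721·60 = 223260.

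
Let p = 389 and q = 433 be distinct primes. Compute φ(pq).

φ(n) = (p − 1)(q − 1) = (389−1)(433−1) = 388·432 = 167616.

167616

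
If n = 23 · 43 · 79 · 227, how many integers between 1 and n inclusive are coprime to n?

16288272

φ(17735737) = 17735737 · (1 − 1/23) · (1 − 1/43) · (1 − 1/79) · (1 − 1/227)
       = 17735737 · 16288272/17735737 = 16288272.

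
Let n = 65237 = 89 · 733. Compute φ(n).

φ(89) = 89 − 1 = 88.
φ(733) = 733 − 1 = 732.
φ(65237) = 88 × 732 = 64416.

64416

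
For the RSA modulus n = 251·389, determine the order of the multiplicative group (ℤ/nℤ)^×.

97000

φ(n) = (p − 1)(q − 1) = (251−1)(389−1) = 250·388 = 97000.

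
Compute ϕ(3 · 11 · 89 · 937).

1647360

φ(3) = 3 − 1 = 2.
φ(11) = 11 − 1 = 10.
φ(89) = 89 − 1 = 88.
φ(937) = 937 − 1 = 936.
Since φ is multiplicative, φ(2751969) = 2 · 10 · 88 · 936 = 1647360.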